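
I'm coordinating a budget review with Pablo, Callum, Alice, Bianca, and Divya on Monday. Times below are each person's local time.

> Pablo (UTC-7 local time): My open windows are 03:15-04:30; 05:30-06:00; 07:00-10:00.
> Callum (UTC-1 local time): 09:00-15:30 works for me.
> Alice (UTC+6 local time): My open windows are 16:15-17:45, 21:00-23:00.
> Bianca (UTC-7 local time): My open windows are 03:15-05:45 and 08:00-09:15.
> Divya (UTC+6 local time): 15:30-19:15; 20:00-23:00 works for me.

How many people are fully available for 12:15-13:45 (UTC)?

Pablo in UTC: 10:15-11:30, 12:30-13:00, 14:00-17:00 (add 7h to convert from UTC-7).
Callum in UTC: 10:00-16:30 (add 1h to convert from UTC-1).
Alice in UTC: 10:15-11:45, 15:00-17:00 (subtract 6h to convert from UTC+6).
Bianca in UTC: 10:15-12:45, 15:00-16:15 (add 7h to convert from UTC-7).
Divya in UTC: 09:30-13:15, 14:00-17:00 (subtract 6h to convert from UTC+6).
Callum can make the full 12:15-13:45 slot — that's 1.

1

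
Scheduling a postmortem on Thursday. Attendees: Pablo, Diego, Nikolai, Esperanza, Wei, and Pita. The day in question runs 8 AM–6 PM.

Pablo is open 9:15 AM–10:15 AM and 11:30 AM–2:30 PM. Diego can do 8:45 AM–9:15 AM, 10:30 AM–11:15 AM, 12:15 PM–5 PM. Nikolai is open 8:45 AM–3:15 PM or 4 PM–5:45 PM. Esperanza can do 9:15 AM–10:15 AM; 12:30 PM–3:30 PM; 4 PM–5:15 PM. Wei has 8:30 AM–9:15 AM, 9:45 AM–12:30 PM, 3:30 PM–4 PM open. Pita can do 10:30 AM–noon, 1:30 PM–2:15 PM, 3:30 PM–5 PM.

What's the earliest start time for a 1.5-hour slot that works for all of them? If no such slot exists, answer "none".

Pablo ∩ Diego: 12:15-14:30.
Pablo ∩ Diego ∩ Nikolai: 12:15-14:30.
Pablo ∩ Diego ∩ Nikolai ∩ Esperanza: 12:30-14:30.
Pablo ∩ Diego ∩ Nikolai ∩ Esperanza ∩ Wei: ∅.
Pablo ∩ Diego ∩ Nikolai ∩ Esperanza ∩ Wei ∩ Pita: ∅.
There is no time when everyone is free.
No common window is at least 90 minutes long.

none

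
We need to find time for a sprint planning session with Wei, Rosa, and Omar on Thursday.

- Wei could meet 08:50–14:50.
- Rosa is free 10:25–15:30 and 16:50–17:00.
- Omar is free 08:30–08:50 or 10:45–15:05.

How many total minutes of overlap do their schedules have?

245

Wei ∩ Rosa: 10:25-14:50.
Wei ∩ Rosa ∩ Omar: 10:45-14:50.
So the common availability across everyone is 10:45-14:50.
That's a single block of 245 minutes.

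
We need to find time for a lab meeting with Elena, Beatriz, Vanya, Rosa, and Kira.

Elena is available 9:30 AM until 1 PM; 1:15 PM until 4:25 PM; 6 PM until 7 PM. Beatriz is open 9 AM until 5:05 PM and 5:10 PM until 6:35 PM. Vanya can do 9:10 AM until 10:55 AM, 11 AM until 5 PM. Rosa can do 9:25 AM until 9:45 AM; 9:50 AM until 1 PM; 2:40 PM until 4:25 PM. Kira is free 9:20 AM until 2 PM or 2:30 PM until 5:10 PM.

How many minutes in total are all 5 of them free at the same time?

Elena ∩ Beatriz: 09:30-13:00, 13:15-16:25, 18:00-18:35.
Elena ∩ Beatriz ∩ Vanya: 09:30-10:55, 11:00-13:00, 13:15-16:25.
Elena ∩ Beatriz ∩ Vanya ∩ Rosa: 09:30-09:45, 09:50-10:55, 11:00-13:00, 14:40-16:25.
Elena ∩ Beatriz ∩ Vanya ∩ Rosa ∩ Kira: 09:30-09:45, 09:50-10:55, 11:00-13:00, 14:40-16:25.
Summing the common windows: 15 + 65 + 120 + 105 = 305 minutes.

305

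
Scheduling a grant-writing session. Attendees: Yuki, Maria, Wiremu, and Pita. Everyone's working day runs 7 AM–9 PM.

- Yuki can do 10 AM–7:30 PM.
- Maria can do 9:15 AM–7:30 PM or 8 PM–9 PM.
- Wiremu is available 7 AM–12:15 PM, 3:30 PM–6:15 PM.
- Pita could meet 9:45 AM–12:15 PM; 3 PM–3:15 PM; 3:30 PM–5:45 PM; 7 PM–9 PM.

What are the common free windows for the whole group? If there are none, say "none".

Yuki ∩ Maria: 10:00-19:30.
Yuki ∩ Maria ∩ Wiremu: 10:00-12:15, 15:30-18:15.
Yuki ∩ Maria ∩ Wiremu ∩ Pita: 10:00-12:15, 15:30-17:45.
Those are the intersection windows.

10:00-12:15, 15:30-17:45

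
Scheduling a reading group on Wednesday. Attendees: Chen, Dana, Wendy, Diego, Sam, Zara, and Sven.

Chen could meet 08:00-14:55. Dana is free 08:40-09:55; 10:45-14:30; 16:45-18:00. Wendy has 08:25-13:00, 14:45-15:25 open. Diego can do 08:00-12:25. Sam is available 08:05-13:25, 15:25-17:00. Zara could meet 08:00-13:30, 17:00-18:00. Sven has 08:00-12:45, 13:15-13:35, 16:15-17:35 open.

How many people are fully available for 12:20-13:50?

Chen and Dana can make the full 12:20-13:50 slot — that's 2.

2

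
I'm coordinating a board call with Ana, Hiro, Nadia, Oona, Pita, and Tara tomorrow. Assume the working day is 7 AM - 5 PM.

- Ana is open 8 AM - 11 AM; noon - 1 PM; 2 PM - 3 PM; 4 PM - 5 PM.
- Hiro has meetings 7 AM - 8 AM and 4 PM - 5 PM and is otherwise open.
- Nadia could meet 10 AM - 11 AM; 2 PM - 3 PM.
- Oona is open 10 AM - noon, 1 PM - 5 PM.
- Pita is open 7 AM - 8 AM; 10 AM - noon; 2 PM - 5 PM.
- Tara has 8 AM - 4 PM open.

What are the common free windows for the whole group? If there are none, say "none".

Ana free: 08:00-11:00, 12:00-13:00, 14:00-15:00, 16:00-17:00.
Hiro free: 08:00-16:00 (invert busy blocks within the working day).
Nadia free: 10:00-11:00, 14:00-15:00.
Oona free: 10:00-12:00, 13:00-17:00.
Pita free: 07:00-08:00, 10:00-12:00, 14:00-17:00.
Tara free: 08:00-16:00.
Ana ∩ Hiro: 08:00-11:00, 12:00-13:00, 14:00-15:00.
Ana ∩ Hiro ∩ Nadia: 10:00-11:00, 14:00-15:00.
Ana ∩ Hiro ∩ Nadia ∩ Oona: 10:00-11:00, 14:00-15:00.
Ana ∩ Hiro ∩ Nadia ∩ Oona ∩ Pita: 10:00-11:00, 14:00-15:00.
Ana ∩ Hiro ∩ Nadia ∩ Oona ∩ Pita ∩ Tara: 10:00-11:00, 14:00-15:00.

10:00-11:00, 14:00-15:00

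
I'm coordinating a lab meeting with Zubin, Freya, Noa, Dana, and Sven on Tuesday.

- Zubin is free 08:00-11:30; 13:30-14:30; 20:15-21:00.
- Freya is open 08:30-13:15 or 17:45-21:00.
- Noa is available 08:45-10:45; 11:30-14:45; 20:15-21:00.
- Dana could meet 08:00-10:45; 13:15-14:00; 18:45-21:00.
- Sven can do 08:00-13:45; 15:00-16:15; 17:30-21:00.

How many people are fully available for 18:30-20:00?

2

Freya and Sven can make the full 18:30-20:00 slot — that's 2.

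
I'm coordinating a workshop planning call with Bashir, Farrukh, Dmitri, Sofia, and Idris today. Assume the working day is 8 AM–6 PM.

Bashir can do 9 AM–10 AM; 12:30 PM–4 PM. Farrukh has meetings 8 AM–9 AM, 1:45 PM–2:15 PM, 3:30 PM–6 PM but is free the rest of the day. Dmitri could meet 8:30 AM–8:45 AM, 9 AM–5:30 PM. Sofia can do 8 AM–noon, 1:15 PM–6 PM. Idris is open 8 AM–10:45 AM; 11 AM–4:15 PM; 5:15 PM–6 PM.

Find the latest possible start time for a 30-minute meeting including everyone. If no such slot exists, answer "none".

15:00

Bashir free: 09:00-10:00, 12:30-16:00.
Farrukh free: 09:00-13:45, 14:15-15:30 (invert busy blocks within the working day).
Dmitri free: 08:30-08:45, 09:00-17:30.
Sofia free: 08:00-12:00, 13:15-18:00.
Idris free: 08:00-10:45, 11:00-16:15, 17:15-18:00.
Bashir ∩ Farrukh: 09:00-10:00, 12:30-13:45, 14:15-15:30.
Bashir ∩ Farrukh ∩ Dmitri: 09:00-10:00, 12:30-13:45, 14:15-15:30.
Bashir ∩ Farrukh ∩ Dmitri ∩ Sofia: 09:00-10:00, 13:15-13:45, 14:15-15:30.
Bashir ∩ Farrukh ∩ Dmitri ∩ Sofia ∩ Idris: 09:00-10:00, 13:15-13:45, 14:15-15:30.
The last common window of at least 30 minutes is 14:15-15:30; a 30-minute meeting can start as late as 15:00 and still end by 15:30.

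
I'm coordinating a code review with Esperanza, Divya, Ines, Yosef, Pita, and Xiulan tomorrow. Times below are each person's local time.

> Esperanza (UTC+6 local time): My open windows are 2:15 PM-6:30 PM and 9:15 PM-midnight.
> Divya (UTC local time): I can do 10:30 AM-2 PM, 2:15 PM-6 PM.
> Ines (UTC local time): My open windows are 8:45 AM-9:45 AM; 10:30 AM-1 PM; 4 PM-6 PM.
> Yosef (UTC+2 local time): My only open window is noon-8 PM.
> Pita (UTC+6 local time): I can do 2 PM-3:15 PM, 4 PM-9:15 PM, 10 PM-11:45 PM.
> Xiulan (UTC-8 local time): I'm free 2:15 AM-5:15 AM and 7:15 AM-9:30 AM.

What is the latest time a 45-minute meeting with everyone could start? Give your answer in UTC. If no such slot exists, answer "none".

16:45

Esperanza in UTC: 08:15-12:30, 15:15-18:00 (subtract 6h to convert from UTC+6).
Divya in UTC: 10:30-14:00, 14:15-18:00.
Ines in UTC: 08:45-09:45, 10:30-13:00, 16:00-18:00.
Yosef in UTC: 10:00-18:00 (subtract 2h to convert from UTC+2).
Pita in UTC: 08:00-09:15, 10:00-15:15, 16:00-17:45 (subtract 6h to convert from UTC+6).
Xiulan in UTC: 10:15-13:15, 15:15-17:30 (add 8h to convert from UTC-8).
Esperanza ∩ Divya: 10:30-12:30, 15:15-18:00.
Esperanza ∩ Divya ∩ Ines: 10:30-12:30, 16:00-18:00.
Esperanza ∩ Divya ∩ Ines ∩ Yosef: 10:30-12:30, 16:00-18:00.
Esperanza ∩ Divya ∩ Ines ∩ Yosef ∩ Pita: 10:30-12:30, 16:00-17:45.
Esperanza ∩ Divya ∩ Ines ∩ Yosef ∩ Pita ∩ Xiulan: 10:30-12:30, 16:00-17:30.
Those are the intersection windows.
The last common window of at least 45 minutes is 16:00-17:30; a 45-minute meeting can start as late as 16:45 and still end by 17:30.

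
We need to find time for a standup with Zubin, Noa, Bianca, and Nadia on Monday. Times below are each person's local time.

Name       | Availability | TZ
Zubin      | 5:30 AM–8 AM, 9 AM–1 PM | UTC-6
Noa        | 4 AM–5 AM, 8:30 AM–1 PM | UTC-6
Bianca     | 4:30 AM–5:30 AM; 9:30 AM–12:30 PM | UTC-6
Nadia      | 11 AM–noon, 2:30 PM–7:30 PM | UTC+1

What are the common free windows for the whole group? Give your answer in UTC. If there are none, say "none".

Zubin in UTC: 11:30-14:00, 15:00-19:00 (add 6h to convert from UTC-6).
Noa in UTC: 10:00-11:00, 14:30-19:00 (add 6h to convert from UTC-6).
Bianca in UTC: 10:30-11:30, 15:30-18:30 (add 6h to convert from UTC-6).
Nadia in UTC: 10:00-11:00, 13:30-18:30 (subtract 1h to convert from UTC+1).
Zubin ∩ Noa: 15:00-19:00.
Zubin ∩ Noa ∩ Bianca: 15:30-18:30.
Zubin ∩ Noa ∩ Bianca ∩ Nadia: 15:30-18:30.
Those are the intersection windows.

15:30-18:30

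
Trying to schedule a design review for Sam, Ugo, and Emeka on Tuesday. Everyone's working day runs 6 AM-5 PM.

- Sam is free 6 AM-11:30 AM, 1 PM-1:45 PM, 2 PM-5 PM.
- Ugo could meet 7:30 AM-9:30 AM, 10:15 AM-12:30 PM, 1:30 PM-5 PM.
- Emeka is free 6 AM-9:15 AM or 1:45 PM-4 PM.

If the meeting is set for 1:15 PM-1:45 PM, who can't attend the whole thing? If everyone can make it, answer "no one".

Emeka, Ugo

Sam: free for 13:15-13:45. Ugo: not fully free for 13:15-13:45. Emeka: not fully free for 13:15-13:45.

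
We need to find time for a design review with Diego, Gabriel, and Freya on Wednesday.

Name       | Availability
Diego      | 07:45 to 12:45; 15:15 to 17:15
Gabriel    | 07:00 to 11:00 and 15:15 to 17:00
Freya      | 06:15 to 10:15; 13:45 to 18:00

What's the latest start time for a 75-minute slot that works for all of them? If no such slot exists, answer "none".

Diego ∩ Gabriel: 07:45-11:00, 15:15-17:00.
Diego ∩ Gabriel ∩ Freya: 07:45-10:15, 15:15-17:00.
Those are the intersection windows.
The last common window of at least 75 minutes is 15:15-17:00; a 75-minute meeting can start as late as 15:45 and still end by 17:00.

15:45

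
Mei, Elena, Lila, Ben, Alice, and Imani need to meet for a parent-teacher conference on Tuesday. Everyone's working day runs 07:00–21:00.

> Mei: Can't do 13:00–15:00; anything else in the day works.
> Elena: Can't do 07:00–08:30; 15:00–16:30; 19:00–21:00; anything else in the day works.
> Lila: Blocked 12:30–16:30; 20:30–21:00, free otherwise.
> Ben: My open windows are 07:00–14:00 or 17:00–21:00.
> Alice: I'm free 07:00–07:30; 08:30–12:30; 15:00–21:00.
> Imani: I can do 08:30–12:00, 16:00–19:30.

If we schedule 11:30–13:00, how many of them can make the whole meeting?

3

Mei free: 07:00-13:00, 15:00-21:00 (invert busy blocks within the working day).
Elena free: 08:30-15:00, 16:30-19:00 (invert busy blocks within the working day).
Lila free: 07:00-12:30, 16:30-20:30 (invert busy blocks within the working day).
Ben free: 07:00-14:00, 17:00-21:00.
Alice free: 07:00-07:30, 08:30-12:30, 15:00-21:00.
Imani free: 08:30-12:00, 16:00-19:30.
Mei, Elena, and Ben can make the full 11:30-13:00 slot — that's 3.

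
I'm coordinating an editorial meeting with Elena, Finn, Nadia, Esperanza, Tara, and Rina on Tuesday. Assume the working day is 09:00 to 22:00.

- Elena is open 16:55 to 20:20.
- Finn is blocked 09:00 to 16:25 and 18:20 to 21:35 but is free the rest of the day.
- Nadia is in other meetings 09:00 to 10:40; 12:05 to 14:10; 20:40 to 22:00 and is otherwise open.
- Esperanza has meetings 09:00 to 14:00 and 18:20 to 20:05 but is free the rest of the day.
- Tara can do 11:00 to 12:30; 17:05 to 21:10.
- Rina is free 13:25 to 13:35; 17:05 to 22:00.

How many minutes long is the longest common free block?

Elena free: 16:55-20:20.
Finn free: 16:25-18:20, 21:35-22:00 (invert busy blocks within the working day).
Nadia free: 10:40-12:05, 14:10-20:40 (invert busy blocks within the working day).
Esperanza free: 14:00-18:20, 20:05-22:00 (invert busy blocks within the working day).
Tara free: 11:00-12:30, 17:05-21:10.
Rina free: 13:25-13:35, 17:05-22:00.
Elena ∩ Finn: 16:55-18:20.
Elena ∩ Finn ∩ Nadia: 16:55-18:20.
Elena ∩ Finn ∩ Nadia ∩ Esperanza: 16:55-18:20.
Elena ∩ Finn ∩ Nadia ∩ Esperanza ∩ Tara: 17:05-18:20.
Elena ∩ Finn ∩ Nadia ∩ Esperanza ∩ Tara ∩ Rina: 17:05-18:20.
The longest is 17:05-18:20 at 75 minutes.

75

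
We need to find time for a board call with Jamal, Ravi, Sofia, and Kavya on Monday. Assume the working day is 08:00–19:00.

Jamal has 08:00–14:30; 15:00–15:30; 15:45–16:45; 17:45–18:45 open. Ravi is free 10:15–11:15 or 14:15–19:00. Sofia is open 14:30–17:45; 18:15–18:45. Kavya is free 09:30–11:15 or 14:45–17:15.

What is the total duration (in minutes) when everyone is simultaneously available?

Jamal ∩ Ravi: 10:15-11:15, 14:15-14:30, 15:00-15:30, 15:45-16:45, 17:45-18:45.
Jamal ∩ Ravi ∩ Sofia: 15:00-15:30, 15:45-16:45, 18:15-18:45.
Jamal ∩ Ravi ∩ Sofia ∩ Kavya: 15:00-15:30, 15:45-16:45.
Those are the intersection windows.
Summing the common windows: 30 + 60 = 90 minutes.

90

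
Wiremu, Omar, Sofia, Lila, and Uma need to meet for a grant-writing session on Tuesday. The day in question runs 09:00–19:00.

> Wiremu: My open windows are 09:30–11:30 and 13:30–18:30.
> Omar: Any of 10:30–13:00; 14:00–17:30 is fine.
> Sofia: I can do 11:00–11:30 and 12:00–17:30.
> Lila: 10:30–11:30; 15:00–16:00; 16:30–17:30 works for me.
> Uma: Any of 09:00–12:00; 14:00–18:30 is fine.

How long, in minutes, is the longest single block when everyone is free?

60

Wiremu ∩ Omar: 10:30-11:30, 14:00-17:30.
Wiremu ∩ Omar ∩ Sofia: 11:00-11:30, 14:00-17:30.
Wiremu ∩ Omar ∩ Sofia ∩ Lila: 11:00-11:30, 15:00-16:00, 16:30-17:30.
Wiremu ∩ Omar ∩ Sofia ∩ Lila ∩ Uma: 11:00-11:30, 15:00-16:00, 16:30-17:30.
Those are the intersection windows.
The longest is 15:00-16:00 at 60 minutes.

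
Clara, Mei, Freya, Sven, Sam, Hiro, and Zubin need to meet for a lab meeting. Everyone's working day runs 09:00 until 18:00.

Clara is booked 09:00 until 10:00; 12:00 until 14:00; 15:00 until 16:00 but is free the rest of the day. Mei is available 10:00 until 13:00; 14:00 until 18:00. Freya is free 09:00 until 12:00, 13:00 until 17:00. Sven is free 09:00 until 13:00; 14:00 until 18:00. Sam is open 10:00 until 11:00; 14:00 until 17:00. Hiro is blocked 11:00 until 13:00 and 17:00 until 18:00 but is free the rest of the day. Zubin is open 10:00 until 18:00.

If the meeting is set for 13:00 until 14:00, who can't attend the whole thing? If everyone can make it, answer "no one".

Clara free: 10:00-12:00, 14:00-15:00, 16:00-18:00 (invert busy blocks within the working day).
Mei free: 10:00-13:00, 14:00-18:00.
Freya free: 09:00-12:00, 13:00-17:00.
Sven free: 09:00-13:00, 14:00-18:00.
Sam free: 10:00-11:00, 14:00-17:00.
Hiro free: 09:00-11:00, 13:00-17:00 (invert busy blocks within the working day).
Zubin free: 10:00-18:00.
Clara: not fully free for 13:00-14:00. Mei: not fully free for 13:00-14:00. Freya: free for 13:00-14:00. Sven: not fully free for 13:00-14:00. Sam: not fully free for 13:00-14:00. Hiro: free for 13:00-14:00. Zubin: free for 13:00-14:00.

Clara, Mei, Sam, Sven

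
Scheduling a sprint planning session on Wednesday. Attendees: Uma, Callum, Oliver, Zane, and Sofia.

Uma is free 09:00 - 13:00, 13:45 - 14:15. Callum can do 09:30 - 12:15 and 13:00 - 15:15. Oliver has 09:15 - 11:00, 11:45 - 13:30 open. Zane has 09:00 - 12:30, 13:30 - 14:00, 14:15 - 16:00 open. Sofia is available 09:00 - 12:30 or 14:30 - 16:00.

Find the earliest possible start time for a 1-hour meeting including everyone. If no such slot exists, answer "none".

09:30

Uma ∩ Callum: 09:30-12:15, 13:45-14:15.
Uma ∩ Callum ∩ Oliver: 09:30-11:00, 11:45-12:15.
Uma ∩ Callum ∩ Oliver ∩ Zane: 09:30-11:00, 11:45-12:15.
Uma ∩ Callum ∩ Oliver ∩ Zane ∩ Sofia: 09:30-11:00, 11:45-12:15.
Those are the intersection windows.
The first common window of at least 60 minutes is 09:30-11:00, so the earliest start is 09:30.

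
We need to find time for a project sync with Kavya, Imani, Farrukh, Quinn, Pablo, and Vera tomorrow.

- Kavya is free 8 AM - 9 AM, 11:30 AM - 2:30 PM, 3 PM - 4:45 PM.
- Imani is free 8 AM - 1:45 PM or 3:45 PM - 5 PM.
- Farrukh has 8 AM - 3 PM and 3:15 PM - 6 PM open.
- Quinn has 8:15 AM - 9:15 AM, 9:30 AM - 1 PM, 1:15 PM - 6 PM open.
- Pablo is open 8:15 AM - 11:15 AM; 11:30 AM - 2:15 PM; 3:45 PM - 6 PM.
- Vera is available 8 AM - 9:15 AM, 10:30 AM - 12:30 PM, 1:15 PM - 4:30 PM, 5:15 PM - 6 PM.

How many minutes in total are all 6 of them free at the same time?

Kavya ∩ Imani: 08:00-09:00, 11:30-13:45, 15:45-16:45.
Kavya ∩ Imani ∩ Farrukh: 08:00-09:00, 11:30-13:45, 15:45-16:45.
Kavya ∩ Imani ∩ Farrukh ∩ Quinn: 08:15-09:00, 11:30-13:00, 13:15-13:45, 15:45-16:45.
Kavya ∩ Imani ∩ Farrukh ∩ Quinn ∩ Pablo: 08:15-09:00, 11:30-13:00, 13:15-13:45, 15:45-16:45.
Kavya ∩ Imani ∩ Farrukh ∩ Quinn ∩ Pablo ∩ Vera: 08:15-09:00, 11:30-12:30, 13:15-13:45, 15:45-16:30.
Summing the common windows: 45 + 60 + 30 + 45 = 180 minutes.

180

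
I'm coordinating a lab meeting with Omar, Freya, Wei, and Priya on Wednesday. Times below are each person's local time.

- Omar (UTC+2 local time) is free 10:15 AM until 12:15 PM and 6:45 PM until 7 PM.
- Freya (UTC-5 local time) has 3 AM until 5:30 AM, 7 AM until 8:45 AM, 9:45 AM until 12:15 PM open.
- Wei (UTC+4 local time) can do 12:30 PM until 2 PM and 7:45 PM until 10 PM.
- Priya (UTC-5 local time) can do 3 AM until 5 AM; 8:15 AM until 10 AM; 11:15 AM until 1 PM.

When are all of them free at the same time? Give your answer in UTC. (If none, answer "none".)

Omar in UTC: 08:15-10:15, 16:45-17:00 (subtract 2h to convert from UTC+2).
Freya in UTC: 08:00-10:30, 12:00-13:45, 14:45-17:15 (add 5h to convert from UTC-5).
Wei in UTC: 08:30-10:00, 15:45-18:00 (subtract 4h to convert from UTC+4).
Priya in UTC: 08:00-10:00, 13:15-15:00, 16:15-18:00 (add 5h to convert from UTC-5).
Omar ∩ Freya: 08:15-10:15, 16:45-17:00.
Omar ∩ Freya ∩ Wei: 08:30-10:00, 16:45-17:00.
Omar ∩ Freya ∩ Wei ∩ Priya: 08:30-10:00, 16:45-17:00.
Those are the intersection windows.

08:30-10:00, 16:45-17:00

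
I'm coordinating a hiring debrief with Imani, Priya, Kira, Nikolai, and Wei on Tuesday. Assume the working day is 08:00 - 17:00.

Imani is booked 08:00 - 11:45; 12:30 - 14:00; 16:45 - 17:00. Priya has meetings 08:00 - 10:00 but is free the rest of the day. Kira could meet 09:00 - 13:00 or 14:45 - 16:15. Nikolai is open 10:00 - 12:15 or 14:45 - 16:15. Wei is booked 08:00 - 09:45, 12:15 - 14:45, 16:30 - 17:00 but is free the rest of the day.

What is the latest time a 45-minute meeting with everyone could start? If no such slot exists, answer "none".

15:30

Imani free: 11:45-12:30, 14:00-16:45 (invert busy blocks within the working day).
Priya free: 10:00-17:00 (invert busy blocks within the working day).
Kira free: 09:00-13:00, 14:45-16:15.
Nikolai free: 10:00-12:15, 14:45-16:15.
Wei free: 09:45-12:15, 14:45-16:30 (invert busy blocks within the working day).
Imani ∩ Priya: 11:45-12:30, 14:00-16:45.
Imani ∩ Priya ∩ Kira: 11:45-12:30, 14:45-16:15.
Imani ∩ Priya ∩ Kira ∩ Nikolai: 11:45-12:15, 14:45-16:15.
Imani ∩ Priya ∩ Kira ∩ Nikolai ∩ Wei: 11:45-12:15, 14:45-16:15.
Those are the intersection windows.
The last common window of at least 45 minutes is 14:45-16:15; a 45-minute meeting can start as late as 15:30 and still end by 16:15.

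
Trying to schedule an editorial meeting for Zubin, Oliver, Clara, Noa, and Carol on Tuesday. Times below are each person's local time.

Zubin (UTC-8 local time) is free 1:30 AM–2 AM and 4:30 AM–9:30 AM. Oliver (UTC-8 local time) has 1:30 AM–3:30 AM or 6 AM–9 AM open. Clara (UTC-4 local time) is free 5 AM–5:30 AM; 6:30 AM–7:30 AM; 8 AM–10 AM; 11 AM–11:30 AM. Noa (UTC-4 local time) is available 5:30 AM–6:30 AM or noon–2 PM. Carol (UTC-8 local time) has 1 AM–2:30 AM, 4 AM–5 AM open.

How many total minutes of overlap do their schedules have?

0

Zubin in UTC: 09:30-10:00, 12:30-17:30 (add 8h to convert from UTC-8).
Oliver in UTC: 09:30-11:30, 14:00-17:00 (add 8h to convert from UTC-8).
Clara in UTC: 09:00-09:30, 10:30-11:30, 12:00-14:00, 15:00-15:30 (add 4h to convert from UTC-4).
Noa in UTC: 09:30-10:30, 16:00-18:00 (add 4h to convert from UTC-4).
Carol in UTC: 09:00-10:30, 12:00-13:00 (add 8h to convert from UTC-8).
Zubin ∩ Oliver: 09:30-10:00, 14:00-17:00.
Zubin ∩ Oliver ∩ Clara: 15:00-15:30.
Zubin ∩ Oliver ∩ Clara ∩ Noa: ∅.
Zubin ∩ Oliver ∩ Clara ∩ Noa ∩ Carol: ∅.
There is no time when everyone is free.
There is no common window, so the total is 0 minutes.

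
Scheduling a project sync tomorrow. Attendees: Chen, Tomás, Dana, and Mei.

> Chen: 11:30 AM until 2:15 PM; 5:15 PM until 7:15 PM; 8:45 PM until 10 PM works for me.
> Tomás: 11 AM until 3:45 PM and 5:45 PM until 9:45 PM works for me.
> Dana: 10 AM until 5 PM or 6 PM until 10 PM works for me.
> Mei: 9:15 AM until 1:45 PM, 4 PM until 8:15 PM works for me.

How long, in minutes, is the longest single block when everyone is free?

Chen ∩ Tomás: 11:30-14:15, 17:45-19:15, 20:45-21:45.
Chen ∩ Tomás ∩ Dana: 11:30-14:15, 18:00-19:15, 20:45-21:45.
Chen ∩ Tomás ∩ Dana ∩ Mei: 11:30-13:45, 18:00-19:15.
The longest is 11:30-13:45 at 135 minutes.

135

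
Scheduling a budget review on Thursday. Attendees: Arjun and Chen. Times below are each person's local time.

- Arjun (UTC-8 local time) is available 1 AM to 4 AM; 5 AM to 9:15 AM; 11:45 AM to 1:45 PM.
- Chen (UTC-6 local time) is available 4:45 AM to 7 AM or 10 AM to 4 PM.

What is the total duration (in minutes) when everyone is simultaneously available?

270

Arjun in UTC: 09:00-12:00, 13:00-17:15, 19:45-21:45 (add 8h to convert from UTC-8).
Chen in UTC: 10:45-13:00, 16:00-22:00 (add 6h to convert from UTC-6).
Arjun ∩ Chen: 10:45-12:00, 16:00-17:15, 19:45-21:45.
Summing the common windows: 75 + 75 + 120 = 270 minutes.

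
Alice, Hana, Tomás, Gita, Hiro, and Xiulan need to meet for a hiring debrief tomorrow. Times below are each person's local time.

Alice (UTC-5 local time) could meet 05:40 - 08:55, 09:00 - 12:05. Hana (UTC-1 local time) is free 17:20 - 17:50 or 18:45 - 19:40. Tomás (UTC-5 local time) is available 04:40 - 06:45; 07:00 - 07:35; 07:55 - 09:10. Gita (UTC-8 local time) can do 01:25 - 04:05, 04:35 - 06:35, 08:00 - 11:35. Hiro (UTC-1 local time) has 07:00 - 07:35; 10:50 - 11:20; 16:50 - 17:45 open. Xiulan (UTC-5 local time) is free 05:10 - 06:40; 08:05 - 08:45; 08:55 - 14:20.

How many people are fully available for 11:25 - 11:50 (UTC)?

2

Alice in UTC: 10:40-13:55, 14:00-17:05 (add 5h to convert from UTC-5).
Hana in UTC: 18:20-18:50, 19:45-20:40 (add 1h to convert from UTC-1).
Tomás in UTC: 09:40-11:45, 12:00-12:35, 12:55-14:10 (add 5h to convert from UTC-5).
Gita in UTC: 09:25-12:05, 12:35-14:35, 16:00-19:35 (add 8h to convert from UTC-8).
Hiro in UTC: 08:00-08:35, 11:50-12:20, 17:50-18:45 (add 1h to convert from UTC-1).
Xiulan in UTC: 10:10-11:40, 13:05-13:45, 13:55-19:20 (add 5h to convert from UTC-5).
Alice and Gita can make the full 11:25-11:50 slot — that's 2.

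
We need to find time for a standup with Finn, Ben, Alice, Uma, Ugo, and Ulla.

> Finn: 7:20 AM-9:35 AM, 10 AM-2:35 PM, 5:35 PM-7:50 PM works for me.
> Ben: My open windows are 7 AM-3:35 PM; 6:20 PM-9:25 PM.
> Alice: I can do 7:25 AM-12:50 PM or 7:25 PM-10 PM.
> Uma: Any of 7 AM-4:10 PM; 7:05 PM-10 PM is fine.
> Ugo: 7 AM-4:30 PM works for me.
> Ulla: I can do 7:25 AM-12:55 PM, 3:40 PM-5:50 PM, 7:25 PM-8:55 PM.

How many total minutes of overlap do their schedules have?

300

Finn ∩ Ben: 07:20-09:35, 10:00-14:35, 18:20-19:50.
Finn ∩ Ben ∩ Alice: 07:25-09:35, 10:00-12:50, 19:25-19:50.
Finn ∩ Ben ∩ Alice ∩ Uma: 07:25-09:35, 10:00-12:50, 19:25-19:50.
Finn ∩ Ben ∩ Alice ∩ Uma ∩ Ugo: 07:25-09:35, 10:00-12:50.
Finn ∩ Ben ∩ Alice ∩ Uma ∩ Ugo ∩ Ulla: 07:25-09:35, 10:00-12:50.
Those are the intersection windows.
Summing the common windows: 130 + 170 = 300 minutes.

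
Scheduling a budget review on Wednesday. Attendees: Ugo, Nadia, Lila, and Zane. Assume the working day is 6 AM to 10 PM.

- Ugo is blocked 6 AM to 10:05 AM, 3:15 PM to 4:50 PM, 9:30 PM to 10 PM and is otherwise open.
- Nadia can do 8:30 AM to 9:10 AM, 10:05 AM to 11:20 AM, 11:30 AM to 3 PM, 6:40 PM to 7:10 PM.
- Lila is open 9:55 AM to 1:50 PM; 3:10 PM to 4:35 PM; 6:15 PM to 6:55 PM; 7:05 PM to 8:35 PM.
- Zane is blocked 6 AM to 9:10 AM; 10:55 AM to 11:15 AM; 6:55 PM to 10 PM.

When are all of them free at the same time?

10:05-10:55, 11:15-11:20, 11:30-13:50, 18:40-18:55

Ugo free: 10:05-15:15, 16:50-21:30 (invert busy blocks within the working day).
Nadia free: 08:30-09:10, 10:05-11:20, 11:30-15:00, 18:40-19:10.
Lila free: 09:55-13:50, 15:10-16:35, 18:15-18:55, 19:05-20:35.
Zane free: 09:10-10:55, 11:15-18:55 (invert busy blocks within the working day).
Ugo ∩ Nadia: 10:05-11:20, 11:30-15:00, 18:40-19:10.
Ugo ∩ Nadia ∩ Lila: 10:05-11:20, 11:30-13:50, 18:40-18:55, 19:05-19:10.
Ugo ∩ Nadia ∩ Lila ∩ Zane: 10:05-10:55, 11:15-11:20, 11:30-13:50, 18:40-18:55.
So the common availability across everyone is 10:05-10:55, 11:15-11:20, 11:30-13:50, 18:40-18:55.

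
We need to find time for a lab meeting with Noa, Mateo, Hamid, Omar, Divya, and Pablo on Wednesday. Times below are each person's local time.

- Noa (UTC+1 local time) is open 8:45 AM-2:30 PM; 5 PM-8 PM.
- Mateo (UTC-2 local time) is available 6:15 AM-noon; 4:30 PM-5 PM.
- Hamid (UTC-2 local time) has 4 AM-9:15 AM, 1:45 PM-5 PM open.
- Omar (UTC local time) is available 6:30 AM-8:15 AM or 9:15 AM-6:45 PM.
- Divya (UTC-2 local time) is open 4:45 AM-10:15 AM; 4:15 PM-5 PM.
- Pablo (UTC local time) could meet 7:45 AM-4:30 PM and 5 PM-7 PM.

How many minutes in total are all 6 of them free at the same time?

Noa in UTC: 07:45-13:30, 16:00-19:00 (subtract 1h to convert from UTC+1).
Mateo in UTC: 08:15-14:00, 18:30-19:00 (add 2h to convert from UTC-2).
Hamid in UTC: 06:00-11:15, 15:45-19:00 (add 2h to convert from UTC-2).
Omar in UTC: 06:30-08:15, 09:15-18:45.
Divya in UTC: 06:45-12:15, 18:15-19:00 (add 2h to convert from UTC-2).
Pablo in UTC: 07:45-16:30, 17:00-19:00.
Noa ∩ Mateo: 08:15-13:30, 18:30-19:00.
Noa ∩ Mateo ∩ Hamid: 08:15-11:15, 18:30-19:00.
Noa ∩ Mateo ∩ Hamid ∩ Omar: 09:15-11:15, 18:30-18:45.
Noa ∩ Mateo ∩ Hamid ∩ Omar ∩ Divya: 09:15-11:15, 18:30-18:45.
Noa ∩ Mateo ∩ Hamid ∩ Omar ∩ Divya ∩ Pablo: 09:15-11:15, 18:30-18:45.
So the common availability across everyone is 09:15-11:15, 18:30-18:45.
Summing the common windows: 120 + 15 = 135 minutes.

135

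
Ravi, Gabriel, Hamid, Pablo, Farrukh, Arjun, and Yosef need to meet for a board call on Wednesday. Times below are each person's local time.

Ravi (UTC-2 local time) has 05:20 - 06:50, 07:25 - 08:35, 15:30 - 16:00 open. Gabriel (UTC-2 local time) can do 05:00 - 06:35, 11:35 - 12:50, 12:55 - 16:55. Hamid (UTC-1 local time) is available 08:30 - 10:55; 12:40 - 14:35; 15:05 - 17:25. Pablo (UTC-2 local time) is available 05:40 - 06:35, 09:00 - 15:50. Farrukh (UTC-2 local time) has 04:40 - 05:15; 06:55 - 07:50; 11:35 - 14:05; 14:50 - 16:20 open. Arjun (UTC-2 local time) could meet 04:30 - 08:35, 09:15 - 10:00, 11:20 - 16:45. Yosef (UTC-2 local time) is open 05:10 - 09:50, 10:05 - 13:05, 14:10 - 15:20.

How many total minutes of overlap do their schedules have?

Ravi in UTC: 07:20-08:50, 09:25-10:35, 17:30-18:00 (add 2h to convert from UTC-2).
Gabriel in UTC: 07:00-08:35, 13:35-14:50, 14:55-18:55 (add 2h to convert from UTC-2).
Hamid in UTC: 09:30-11:55, 13:40-15:35, 16:05-18:25 (add 1h to convert from UTC-1).
Pablo in UTC: 07:40-08:35, 11:00-17:50 (add 2h to convert from UTC-2).
Farrukh in UTC: 06:40-07:15, 08:55-09:50, 13:35-16:05, 16:50-18:20 (add 2h to convert from UTC-2).
Arjun in UTC: 06:30-10:35, 11:15-12:00, 13:20-18:45 (add 2h to convert from UTC-2).
Yosef in UTC: 07:10-11:50, 12:05-15:05, 16:10-17:20 (add 2h to convert from UTC-2).
Ravi ∩ Gabriel: 07:20-08:35, 17:30-18:00.
Ravi ∩ Gabriel ∩ Hamid: 17:30-18:00.
Ravi ∩ Gabriel ∩ Hamid ∩ Pablo: 17:30-17:50.
Ravi ∩ Gabriel ∩ Hamid ∩ Pablo ∩ Farrukh: 17:30-17:50.
Ravi ∩ Gabriel ∩ Hamid ∩ Pablo ∩ Farrukh ∩ Arjun: 17:30-17:50.
Ravi ∩ Gabriel ∩ Hamid ∩ Pablo ∩ Farrukh ∩ Arjun ∩ Yosef: ∅.
There is no time when everyone is free.
There is no common window, so the total is 0 minutes.

0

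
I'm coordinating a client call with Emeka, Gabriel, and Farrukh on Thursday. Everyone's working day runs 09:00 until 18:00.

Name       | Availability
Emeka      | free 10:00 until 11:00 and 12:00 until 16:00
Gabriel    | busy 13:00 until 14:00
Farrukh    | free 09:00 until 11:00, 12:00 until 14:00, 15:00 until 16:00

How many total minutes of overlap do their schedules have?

180

Emeka free: 10:00-11:00, 12:00-16:00.
Gabriel free: 09:00-13:00, 14:00-18:00 (invert busy blocks within the working day).
Farrukh free: 09:00-11:00, 12:00-14:00, 15:00-16:00.
Emeka ∩ Gabriel: 10:00-11:00, 12:00-13:00, 14:00-16:00.
Emeka ∩ Gabriel ∩ Farrukh: 10:00-11:00, 12:00-13:00, 15:00-16:00.
So the common availability across everyone is 10:00-11:00, 12:00-13:00, 15:00-16:00.
Summing the common windows: 60 + 60 + 60 = 180 minutes.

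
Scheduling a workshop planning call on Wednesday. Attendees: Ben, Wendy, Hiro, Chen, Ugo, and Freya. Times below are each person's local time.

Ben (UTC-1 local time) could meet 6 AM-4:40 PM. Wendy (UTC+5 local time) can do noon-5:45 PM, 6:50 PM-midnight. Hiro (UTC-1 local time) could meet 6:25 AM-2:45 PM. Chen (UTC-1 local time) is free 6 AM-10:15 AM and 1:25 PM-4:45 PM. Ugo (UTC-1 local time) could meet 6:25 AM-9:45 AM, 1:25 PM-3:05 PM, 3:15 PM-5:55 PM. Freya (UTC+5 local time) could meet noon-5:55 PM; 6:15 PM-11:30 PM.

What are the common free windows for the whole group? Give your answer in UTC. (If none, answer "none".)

Ben in UTC: 07:00-17:40 (add 1h to convert from UTC-1).
Wendy in UTC: 07:00-12:45, 13:50-19:00 (subtract 5h to convert from UTC+5).
Hiro in UTC: 07:25-15:45 (add 1h to convert from UTC-1).
Chen in UTC: 07:00-11:15, 14:25-17:45 (add 1h to convert from UTC-1).
Ugo in UTC: 07:25-10:45, 14:25-16:05, 16:15-18:55 (add 1h to convert from UTC-1).
Freya in UTC: 07:00-12:55, 13:15-18:30 (subtract 5h to convert from UTC+5).
Ben ∩ Wendy: 07:00-12:45, 13:50-17:40.
Ben ∩ Wendy ∩ Hiro: 07:25-12:45, 13:50-15:45.
Ben ∩ Wendy ∩ Hiro ∩ Chen: 07:25-11:15, 14:25-15:45.
Ben ∩ Wendy ∩ Hiro ∩ Chen ∩ Ugo: 07:25-10:45, 14:25-15:45.
Ben ∩ Wendy ∩ Hiro ∩ Chen ∩ Ugo ∩ Freya: 07:25-10:45, 14:25-15:45.

07:25-10:45, 14:25-15:45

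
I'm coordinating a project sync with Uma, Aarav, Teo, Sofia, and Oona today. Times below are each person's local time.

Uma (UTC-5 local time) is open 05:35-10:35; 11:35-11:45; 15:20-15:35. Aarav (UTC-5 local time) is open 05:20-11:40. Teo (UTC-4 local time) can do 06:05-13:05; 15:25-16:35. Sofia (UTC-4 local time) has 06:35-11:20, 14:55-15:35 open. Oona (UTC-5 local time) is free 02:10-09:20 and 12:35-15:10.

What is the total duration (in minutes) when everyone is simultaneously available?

Uma in UTC: 10:35-15:35, 16:35-16:45, 20:20-20:35 (add 5h to convert from UTC-5).
Aarav in UTC: 10:20-16:40 (add 5h to convert from UTC-5).
Teo in UTC: 10:05-17:05, 19:25-20:35 (add 4h to convert from UTC-4).
Sofia in UTC: 10:35-15:20, 18:55-19:35 (add 4h to convert from UTC-4).
Oona in UTC: 07:10-14:20, 17:35-20:10 (add 5h to convert from UTC-5).
Uma ∩ Aarav: 10:35-15:35, 16:35-16:40.
Uma ∩ Aarav ∩ Teo: 10:35-15:35, 16:35-16:40.
Uma ∩ Aarav ∩ Teo ∩ Sofia: 10:35-15:20.
Uma ∩ Aarav ∩ Teo ∩ Sofia ∩ Oona: 10:35-14:20.
That's a single block of 225 minutes.

225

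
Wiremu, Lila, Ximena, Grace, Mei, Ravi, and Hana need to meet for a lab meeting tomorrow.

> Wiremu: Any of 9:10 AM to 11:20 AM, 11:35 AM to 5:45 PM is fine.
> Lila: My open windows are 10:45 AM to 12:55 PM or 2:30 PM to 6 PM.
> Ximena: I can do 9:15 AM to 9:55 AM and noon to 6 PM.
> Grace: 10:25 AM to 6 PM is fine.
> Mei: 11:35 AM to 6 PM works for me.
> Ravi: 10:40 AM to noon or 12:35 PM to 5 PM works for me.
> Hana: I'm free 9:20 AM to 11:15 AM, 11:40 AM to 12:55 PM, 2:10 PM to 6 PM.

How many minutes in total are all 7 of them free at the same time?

Wiremu ∩ Lila: 10:45-11:20, 11:35-12:55, 14:30-17:45.
Wiremu ∩ Lila ∩ Ximena: 12:00-12:55, 14:30-17:45.
Wiremu ∩ Lila ∩ Ximena ∩ Grace: 12:00-12:55, 14:30-17:45.
Wiremu ∩ Lila ∩ Ximena ∩ Grace ∩ Mei: 12:00-12:55, 14:30-17:45.
Wiremu ∩ Lila ∩ Ximena ∩ Grace ∩ Mei ∩ Ravi: 12:35-12:55, 14:30-17:00.
Wiremu ∩ Lila ∩ Ximena ∩ Grace ∩ Mei ∩ Ravi ∩ Hana: 12:35-12:55, 14:30-17:00.
Summing the common windows: 20 + 150 = 170 minutes.

170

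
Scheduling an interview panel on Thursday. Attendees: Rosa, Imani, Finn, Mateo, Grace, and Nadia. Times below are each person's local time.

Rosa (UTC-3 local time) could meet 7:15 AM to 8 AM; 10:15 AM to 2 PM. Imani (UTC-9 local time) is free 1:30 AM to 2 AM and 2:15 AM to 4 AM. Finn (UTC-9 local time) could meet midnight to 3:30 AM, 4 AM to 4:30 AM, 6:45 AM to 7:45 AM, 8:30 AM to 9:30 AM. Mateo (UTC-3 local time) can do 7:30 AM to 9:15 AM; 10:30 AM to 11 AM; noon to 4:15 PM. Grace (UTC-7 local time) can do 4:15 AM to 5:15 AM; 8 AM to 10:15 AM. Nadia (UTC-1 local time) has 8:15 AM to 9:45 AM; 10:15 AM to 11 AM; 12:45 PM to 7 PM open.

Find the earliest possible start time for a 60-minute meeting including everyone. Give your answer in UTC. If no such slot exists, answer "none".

none

Rosa in UTC: 10:15-11:00, 13:15-17:00 (add 3h to convert from UTC-3).
Imani in UTC: 10:30-11:00, 11:15-13:00 (add 9h to convert from UTC-9).
Finn in UTC: 09:00-12:30, 13:00-13:30, 15:45-16:45, 17:30-18:30 (add 9h to convert from UTC-9).
Mateo in UTC: 10:30-12:15, 13:30-14:00, 15:00-19:15 (add 3h to convert from UTC-3).
Grace in UTC: 11:15-12:15, 15:00-17:15 (add 7h to convert from UTC-7).
Nadia in UTC: 09:15-10:45, 11:15-12:00, 13:45-20:00 (add 1h to convert from UTC-1).
Rosa ∩ Imani: 10:30-11:00.
Rosa ∩ Imani ∩ Finn: 10:30-11:00.
Rosa ∩ Imani ∩ Finn ∩ Mateo: 10:30-11:00.
Rosa ∩ Imani ∩ Finn ∩ Mateo ∩ Grace: ∅.
Rosa ∩ Imani ∩ Finn ∩ Mateo ∩ Grace ∩ Nadia: ∅.
There is no time when everyone is free.
No common window is at least 60 minutes long.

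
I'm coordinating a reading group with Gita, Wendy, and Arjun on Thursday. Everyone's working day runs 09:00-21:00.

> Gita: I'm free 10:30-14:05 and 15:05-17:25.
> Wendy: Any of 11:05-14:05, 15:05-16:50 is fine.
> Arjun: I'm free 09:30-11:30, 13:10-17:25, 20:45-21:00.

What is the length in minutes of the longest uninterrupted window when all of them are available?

105

Gita ∩ Wendy: 11:05-14:05, 15:05-16:50.
Gita ∩ Wendy ∩ Arjun: 11:05-11:30, 13:10-14:05, 15:05-16:50.
So the common availability across everyone is 11:05-11:30, 13:10-14:05, 15:05-16:50.
The longest is 15:05-16:50 at 105 minutes.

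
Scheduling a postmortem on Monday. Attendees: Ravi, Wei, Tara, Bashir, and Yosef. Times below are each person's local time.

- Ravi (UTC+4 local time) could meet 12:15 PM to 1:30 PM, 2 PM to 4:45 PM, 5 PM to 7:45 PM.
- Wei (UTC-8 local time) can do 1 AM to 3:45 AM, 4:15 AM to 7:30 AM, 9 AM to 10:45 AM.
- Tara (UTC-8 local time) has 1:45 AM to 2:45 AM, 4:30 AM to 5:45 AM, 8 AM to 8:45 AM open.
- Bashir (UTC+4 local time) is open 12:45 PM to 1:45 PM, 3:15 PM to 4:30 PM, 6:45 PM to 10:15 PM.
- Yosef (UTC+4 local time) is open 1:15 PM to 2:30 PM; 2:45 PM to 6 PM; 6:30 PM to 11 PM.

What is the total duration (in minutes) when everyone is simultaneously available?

Ravi in UTC: 08:15-09:30, 10:00-12:45, 13:00-15:45 (subtract 4h to convert from UTC+4).
Wei in UTC: 09:00-11:45, 12:15-15:30, 17:00-18:45 (add 8h to convert from UTC-8).
Tara in UTC: 09:45-10:45, 12:30-13:45, 16:00-16:45 (add 8h to convert from UTC-8).
Bashir in UTC: 08:45-09:45, 11:15-12:30, 14:45-18:15 (subtract 4h to convert from UTC+4).
Yosef in UTC: 09:15-10:30, 10:45-14:00, 14:30-19:00 (subtract 4h to convert from UTC+4).
Ravi ∩ Wei: 09:00-09:30, 10:00-11:45, 12:15-12:45, 13:00-15:30.
Ravi ∩ Wei ∩ Tara: 10:00-10:45, 12:30-12:45, 13:00-13:45.
Ravi ∩ Wei ∩ Tara ∩ Bashir: ∅.
Ravi ∩ Wei ∩ Tara ∩ Bashir ∩ Yosef: ∅.
There is no time when everyone is free.
There is no common window, so the total is 0 minutes.

0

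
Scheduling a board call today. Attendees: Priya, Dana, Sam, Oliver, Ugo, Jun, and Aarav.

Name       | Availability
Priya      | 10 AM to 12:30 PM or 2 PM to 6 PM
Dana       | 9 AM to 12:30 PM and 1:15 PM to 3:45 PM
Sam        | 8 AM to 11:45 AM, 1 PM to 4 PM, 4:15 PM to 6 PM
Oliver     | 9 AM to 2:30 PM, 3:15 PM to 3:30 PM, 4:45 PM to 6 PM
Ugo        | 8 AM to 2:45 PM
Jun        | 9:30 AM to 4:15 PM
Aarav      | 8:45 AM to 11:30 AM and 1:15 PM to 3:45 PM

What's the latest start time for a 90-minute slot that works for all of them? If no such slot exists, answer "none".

Priya ∩ Dana: 10:00-12:30, 14:00-15:45.
Priya ∩ Dana ∩ Sam: 10:00-11:45, 14:00-15:45.
Priya ∩ Dana ∩ Sam ∩ Oliver: 10:00-11:45, 14:00-14:30, 15:15-15:30.
Priya ∩ Dana ∩ Sam ∩ Oliver ∩ Ugo: 10:00-11:45, 14:00-14:30.
Priya ∩ Dana ∩ Sam ∩ Oliver ∩ Ugo ∩ Jun: 10:00-11:45, 14:00-14:30.
Priya ∩ Dana ∩ Sam ∩ Oliver ∩ Ugo ∩ Jun ∩ Aarav: 10:00-11:30, 14:00-14:30.
The last common window of at least 90 minutes is 10:00-11:30; a 90-minute meeting can start as late as 10:00 and still end by 11:30.

10:00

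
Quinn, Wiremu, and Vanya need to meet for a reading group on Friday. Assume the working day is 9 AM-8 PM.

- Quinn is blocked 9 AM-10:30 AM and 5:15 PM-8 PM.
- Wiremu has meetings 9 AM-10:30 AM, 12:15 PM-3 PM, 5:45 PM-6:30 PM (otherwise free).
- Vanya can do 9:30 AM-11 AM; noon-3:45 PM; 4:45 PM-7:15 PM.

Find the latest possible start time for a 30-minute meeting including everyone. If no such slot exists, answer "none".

Quinn free: 10:30-17:15 (invert busy blocks within the working day).
Wiremu free: 10:30-12:15, 15:00-17:45, 18:30-20:00 (invert busy blocks within the working day).
Vanya free: 09:30-11:00, 12:00-15:45, 16:45-19:15.
Quinn ∩ Wiremu: 10:30-12:15, 15:00-17:15.
Quinn ∩ Wiremu ∩ Vanya: 10:30-11:00, 12:00-12:15, 15:00-15:45, 16:45-17:15.
The last common window of at least 30 minutes is 16:45-17:15; a 30-minute meeting can start as late as 16:45 and still end by 17:15.

16:45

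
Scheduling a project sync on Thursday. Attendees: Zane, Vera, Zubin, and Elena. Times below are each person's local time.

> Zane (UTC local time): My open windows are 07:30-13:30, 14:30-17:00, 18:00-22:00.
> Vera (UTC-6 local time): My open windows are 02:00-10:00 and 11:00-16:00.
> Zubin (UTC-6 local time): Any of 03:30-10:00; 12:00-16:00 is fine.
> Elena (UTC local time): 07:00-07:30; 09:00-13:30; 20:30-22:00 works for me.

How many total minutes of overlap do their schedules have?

330

Zane in UTC: 07:30-13:30, 14:30-17:00, 18:00-22:00.
Vera in UTC: 08:00-16:00, 17:00-22:00 (add 6h to convert from UTC-6).
Zubin in UTC: 09:30-16:00, 18:00-22:00 (add 6h to convert from UTC-6).
Elena in UTC: 07:00-07:30, 09:00-13:30, 20:30-22:00.
Zane ∩ Vera: 08:00-13:30, 14:30-16:00, 18:00-22:00.
Zane ∩ Vera ∩ Zubin: 09:30-13:30, 14:30-16:00, 18:00-22:00.
Zane ∩ Vera ∩ Zubin ∩ Elena: 09:30-13:30, 20:30-22:00.
Summing the common windows: 240 + 90 = 330 minutes.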